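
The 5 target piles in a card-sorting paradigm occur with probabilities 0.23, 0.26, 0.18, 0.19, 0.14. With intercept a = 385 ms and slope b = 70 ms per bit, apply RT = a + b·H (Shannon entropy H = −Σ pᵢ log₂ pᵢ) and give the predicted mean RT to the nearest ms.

545 ms

Entropy contributions −pᵢ log₂ pᵢ: 0.4877, 0.5053, 0.4453, 0.4552, 0.3971; sum H = 2.2906 bits.
RT = a + bH = 385 + 70·2.2906 = 545.34 ms.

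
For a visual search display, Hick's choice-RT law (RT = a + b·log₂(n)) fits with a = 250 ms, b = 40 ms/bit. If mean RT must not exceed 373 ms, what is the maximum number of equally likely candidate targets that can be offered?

8

Information budget: (373 − 250)/40 = 3.0750 bits, so n ≤ 2^3.0750 = 8.427 → at most 8.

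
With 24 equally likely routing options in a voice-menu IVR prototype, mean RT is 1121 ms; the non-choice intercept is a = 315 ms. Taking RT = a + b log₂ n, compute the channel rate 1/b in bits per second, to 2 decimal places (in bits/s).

5.69 bits/s

b = (1121 − 315)/log₂ 24 = 806/4.5850 = 175.792 ms per bit = 0.17579 s/bit; the reciprocal is 5.689 bits/s.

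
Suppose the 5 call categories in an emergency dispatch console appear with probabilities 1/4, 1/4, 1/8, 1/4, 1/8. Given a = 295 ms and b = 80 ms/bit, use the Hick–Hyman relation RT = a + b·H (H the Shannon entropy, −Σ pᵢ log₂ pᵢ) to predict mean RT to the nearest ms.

Each term −pᵢ log₂ pᵢ: 0.25·2 + 0.25·2 + 0.125·3 + 0.25·2 + 0.125·3; summed, H = 2.250 bits.
Mean RT = a + bH = 295 + 80·2.250 = 475.00 ms.

475 ms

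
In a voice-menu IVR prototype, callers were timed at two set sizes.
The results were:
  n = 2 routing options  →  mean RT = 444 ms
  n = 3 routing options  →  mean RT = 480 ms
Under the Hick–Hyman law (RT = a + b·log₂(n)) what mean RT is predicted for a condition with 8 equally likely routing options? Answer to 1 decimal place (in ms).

567.1 ms

Solve the two-equation system in a and b:
  b = (480 − 444) / (log₂ 3 − log₂ 2) = 36 / (1.5850 − 1) = 61.542 ms/bit
  a = 444 − 61.542 × 1 = 382.458 ms
Then RT(8) = 382.458 + 61.542 × log₂ 8 = 382.458 + 61.542 × 3 ≈ 567.085 ms.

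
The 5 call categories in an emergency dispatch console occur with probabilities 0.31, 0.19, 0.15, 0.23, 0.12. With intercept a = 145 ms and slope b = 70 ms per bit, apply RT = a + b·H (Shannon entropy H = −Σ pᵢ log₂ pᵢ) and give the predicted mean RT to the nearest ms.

Entropy contributions −pᵢ log₂ pᵢ: 0.5238, 0.4552, 0.4105, 0.4877, 0.3671; sum H = 2.2443 bits.
RT = a + bH = 145 + 70·2.2443 = 302.10 ms.

302 ms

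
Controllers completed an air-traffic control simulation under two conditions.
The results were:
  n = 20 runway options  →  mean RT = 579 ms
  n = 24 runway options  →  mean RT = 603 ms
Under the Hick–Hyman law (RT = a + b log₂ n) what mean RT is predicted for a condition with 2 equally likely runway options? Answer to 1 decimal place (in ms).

275.9 ms

Fit slope and intercept:
  b = (603 − 579) / (log₂ 24 − log₂ 20) = 24 / (4.5850 − 4.3219) = 91.243 ms/bit
  a = 579 − 91.243 × 4.3219 = 184.655 ms
Then RT(2) = 184.655 + 91.243 × log₂ 2 = 184.655 + 91.243 × 1 ≈ 275.898 ms.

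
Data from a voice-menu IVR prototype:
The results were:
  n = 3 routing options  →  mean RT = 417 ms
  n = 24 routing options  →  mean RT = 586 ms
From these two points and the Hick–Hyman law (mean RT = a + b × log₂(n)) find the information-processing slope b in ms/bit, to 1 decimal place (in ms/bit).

56.3 ms/bit

b = (RT₂ − RT₁)/(log₂ n₂ − log₂ n₁) = (586 − 417)/(4.5850 − 1.5850) = 56.333 ms/bit.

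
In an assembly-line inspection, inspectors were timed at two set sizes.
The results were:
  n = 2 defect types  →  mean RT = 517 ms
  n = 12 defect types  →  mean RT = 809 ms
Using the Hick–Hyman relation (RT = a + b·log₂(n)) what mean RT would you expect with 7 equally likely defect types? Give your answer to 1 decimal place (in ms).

721.2 ms

Solve the two-equation system in a and b:
  b = (809 − 517) / (log₂ 12 − log₂ 2) = 292 / (3.5850 − 1) = 112.961 ms/bit
  a = 517 − 112.961 × 1 = 404.039 ms
Then RT(7) = 404.039 + 112.961 × log₂ 7 = 404.039 + 112.961 × 2.8074 ≈ 721.161 ms.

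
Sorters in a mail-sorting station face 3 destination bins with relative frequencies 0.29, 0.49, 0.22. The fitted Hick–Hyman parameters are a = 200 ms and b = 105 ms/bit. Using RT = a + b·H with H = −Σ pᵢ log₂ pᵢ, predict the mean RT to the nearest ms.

Entropy contributions −pᵢ log₂ pᵢ: 0.5179, 0.5043, 0.4806; sum H = 1.5028 bits.
RT = a + bH = 200 + 105·1.5028 = 357.79 ms.

358 ms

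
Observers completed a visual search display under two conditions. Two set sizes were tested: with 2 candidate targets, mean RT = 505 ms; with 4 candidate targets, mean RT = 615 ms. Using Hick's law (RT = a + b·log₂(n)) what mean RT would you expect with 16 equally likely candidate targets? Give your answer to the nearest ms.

835 ms

Solve the two-equation system in a and b:
  b = (615 − 505) / (log₂ 4 − log₂ 2) = 110 / (2 − 1) = 110 ms/bit
  a = 505 − 110 × 1 = 395 ms
Then RT(16) = 395 + 110 × log₂ 16 = 395 + 110 × 4 ≈ 835.000 ms.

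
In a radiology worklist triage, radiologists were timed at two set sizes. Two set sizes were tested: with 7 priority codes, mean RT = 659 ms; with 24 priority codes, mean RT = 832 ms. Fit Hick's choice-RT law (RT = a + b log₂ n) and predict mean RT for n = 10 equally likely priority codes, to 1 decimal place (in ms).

RT is linear in log₂ n, so two points fix the line:
  b = (832 − 659) / (log₂ 24 − log₂ 7) = 173 / (4.5850 − 2.8074) = 97.322 ms/bit
  a = 659 − 97.322 × 2.8074 = 385.783 ms
Then RT(10) = 385.783 + 97.322 × log₂ 10 = 385.783 + 97.322 × 3.3219 ≈ 709.079 ms.

709.1 ms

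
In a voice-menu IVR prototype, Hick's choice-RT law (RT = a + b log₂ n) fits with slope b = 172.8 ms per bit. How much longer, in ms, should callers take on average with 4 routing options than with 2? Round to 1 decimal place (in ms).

172.8 ms

Only the slope matters, since a is common to both: ΔRT = b·log₂(n₂/n₁).
log₂(4) − log₂(2) = log₂(4/2) = log₂(2) = 1.
ΔRT = 172.8 × 1.0000 = 172.800 ms.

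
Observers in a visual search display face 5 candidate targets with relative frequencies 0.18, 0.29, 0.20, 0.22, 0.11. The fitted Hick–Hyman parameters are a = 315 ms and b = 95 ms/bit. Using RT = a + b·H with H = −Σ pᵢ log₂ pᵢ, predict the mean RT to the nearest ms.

H = 0.18·log₂(1/0.18) + 0.29·log₂(1/0.29) + 0.20·log₂(1/0.20) + 0.22·log₂(1/0.22) + 0.11·log₂(1/0.11) = 2.2585 bits.
RT = 315 + 95 × 2.2585 = 529.55 ms.

530 ms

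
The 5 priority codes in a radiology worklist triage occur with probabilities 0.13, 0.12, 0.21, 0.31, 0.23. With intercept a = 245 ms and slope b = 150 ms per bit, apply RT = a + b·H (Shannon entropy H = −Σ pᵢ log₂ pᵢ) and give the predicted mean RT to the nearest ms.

Entropy contributions −pᵢ log₂ pᵢ: 0.3826, 0.3671, 0.4728, 0.5238, 0.4877; sum H = 2.2340 bits.
RT = a + bH = 245 + 150·2.2340 = 580.10 ms.

580 ms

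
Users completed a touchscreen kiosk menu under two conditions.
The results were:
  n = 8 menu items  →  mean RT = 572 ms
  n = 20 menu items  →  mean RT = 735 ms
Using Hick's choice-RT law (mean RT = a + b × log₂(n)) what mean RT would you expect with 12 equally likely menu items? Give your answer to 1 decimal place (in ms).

With log₂ n on the abscissa the relation is linear; from the two conditions:
  b = (735 − 572) / (log₂ 20 − log₂ 8) = 163 / (4.3219 − 3) = 123.305 ms/bit
  a = 572 − 123.305 × 3 = 202.086 ms
Then RT(12) = 202.086 + 123.305 × log₂ 12 = 202.086 + 123.305 × 3.5850 ≈ 644.129 ms.

644.1 ms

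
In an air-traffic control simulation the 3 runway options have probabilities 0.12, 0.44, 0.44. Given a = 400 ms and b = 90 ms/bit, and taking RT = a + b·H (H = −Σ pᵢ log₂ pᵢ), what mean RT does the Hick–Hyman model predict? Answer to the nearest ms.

Entropy contributions −pᵢ log₂ pᵢ: 0.3671, 0.5211, 0.5211; sum H = 1.4094 bits.
RT = a + bH = 400 + 90·1.4094 = 526.84 ms.

527 ms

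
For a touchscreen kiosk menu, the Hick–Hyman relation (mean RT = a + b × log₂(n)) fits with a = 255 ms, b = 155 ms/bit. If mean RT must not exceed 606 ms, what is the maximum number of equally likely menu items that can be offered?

4

Information budget: (606 − 255)/155 = 2.2645 bits, so n ≤ 2^2.2645 = 4.805 → at most 4.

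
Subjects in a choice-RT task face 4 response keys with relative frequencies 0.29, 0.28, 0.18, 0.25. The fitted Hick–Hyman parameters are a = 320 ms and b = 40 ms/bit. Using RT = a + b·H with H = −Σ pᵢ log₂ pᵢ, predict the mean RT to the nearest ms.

399 ms

Entropy contributions −pᵢ log₂ pᵢ: 0.5179, 0.5142, 0.4453, 0.5000; sum H = 1.9774 bits.
RT = a + bH = 320 + 40·1.9774 = 399.10 ms.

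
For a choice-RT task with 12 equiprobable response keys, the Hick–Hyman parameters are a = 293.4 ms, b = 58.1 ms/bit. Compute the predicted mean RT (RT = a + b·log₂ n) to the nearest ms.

502 ms

log₂(12) = 3.5850 bits, so RT = 293.4 + 58.1 × 3.5850 ≈ 501.686 ms.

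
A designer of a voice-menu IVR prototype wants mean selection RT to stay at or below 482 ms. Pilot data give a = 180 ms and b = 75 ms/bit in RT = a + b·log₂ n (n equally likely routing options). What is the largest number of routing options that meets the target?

16

Set 180 + 75·log₂ n ≤ 482 → log₂ n ≤ (482 − 180)/75 = 4.0267.
So n ≤ 2^4.0267 = 16.298; the largest integer n is 16.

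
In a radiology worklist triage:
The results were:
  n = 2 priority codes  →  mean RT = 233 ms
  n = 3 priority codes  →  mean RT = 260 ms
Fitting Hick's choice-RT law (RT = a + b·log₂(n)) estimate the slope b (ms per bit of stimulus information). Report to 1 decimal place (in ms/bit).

46.2 ms/bit

Slope: b = (260 − 233) / (log₂ 3 − log₂ 2) = 27/0.5850 = 46.157 ms/bit.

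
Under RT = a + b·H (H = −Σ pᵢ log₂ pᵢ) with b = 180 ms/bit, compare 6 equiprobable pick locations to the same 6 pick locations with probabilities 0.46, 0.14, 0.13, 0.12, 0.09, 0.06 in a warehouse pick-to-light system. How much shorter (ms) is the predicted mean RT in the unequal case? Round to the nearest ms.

The RT saving is b·ΔH. Equiprobable H₀ = log₂(6) = 2.5850 bits; with the given probabilities H = 2.2183 bits.
b·(H₀ − H) = 180 × (2.5850 − 2.2183) = 65.99 ms.

66 ms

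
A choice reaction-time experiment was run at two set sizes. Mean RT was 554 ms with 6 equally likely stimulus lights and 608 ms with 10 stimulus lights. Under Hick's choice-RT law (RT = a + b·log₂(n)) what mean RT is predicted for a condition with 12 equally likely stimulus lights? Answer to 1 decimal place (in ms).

627.3 ms

With log₂ n on the abscissa the relation is linear; from the two conditions:
  b = (608 − 554) / (log₂ 10 − log₂ 6) = 54 / (3.3219 − 2.5850) = 73.273 ms/bit
  a = 554 − 73.273 × 2.5850 = 364.591 ms
Then RT(12) = 364.591 + 73.273 × log₂ 12 = 364.591 + 73.273 × 3.5850 ≈ 627.273 ms.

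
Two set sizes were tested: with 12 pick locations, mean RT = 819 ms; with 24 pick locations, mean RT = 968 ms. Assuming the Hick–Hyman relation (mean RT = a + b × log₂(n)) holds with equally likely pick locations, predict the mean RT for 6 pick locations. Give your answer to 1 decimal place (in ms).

Solve the two-equation system in a and b:
  b = (968 − 819) / (log₂ 24 − log₂ 12) = 149 / (4.5850 − 3.5850) = 149.000 ms/bit
  a = 819 − 149.000 × 3.5850 = 284.841 ms
Then RT(6) = 284.841 + 149.000 × log₂ 6 = 284.841 + 149.000 × 2.5850 ≈ 670.000 ms.

670.0 ms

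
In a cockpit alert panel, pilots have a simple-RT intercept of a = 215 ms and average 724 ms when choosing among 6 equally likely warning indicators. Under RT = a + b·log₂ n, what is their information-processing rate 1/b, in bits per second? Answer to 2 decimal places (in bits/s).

b = (724 − 215)/log₂ 6 = 509/2.5850 = 196.908 ms per bit = 0.19691 s/bit; the reciprocal is 5.079 bits/s.

5.08 bits/s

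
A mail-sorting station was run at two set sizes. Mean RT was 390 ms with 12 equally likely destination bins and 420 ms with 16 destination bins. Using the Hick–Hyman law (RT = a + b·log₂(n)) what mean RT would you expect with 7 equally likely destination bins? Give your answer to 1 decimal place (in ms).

Fit slope and intercept:
  b = (420 − 390) / (log₂ 16 − log₂ 12) = 30 / (4 − 3.5850) = 72.283 ms/bit
  a = 390 − 72.283 × 3.5850 = 130.869 ms
Then RT(7) = 130.869 + 72.283 × log₂ 7 = 130.869 + 72.283 × 2.8074 ≈ 333.792 ms.

333.8 ms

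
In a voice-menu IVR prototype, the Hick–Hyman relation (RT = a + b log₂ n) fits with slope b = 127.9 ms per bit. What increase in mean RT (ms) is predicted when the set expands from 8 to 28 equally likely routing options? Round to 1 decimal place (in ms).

ΔRT = (a + b log₂ n₂) − (a + b log₂ n₁) = b·(log₂ n₂ − log₂ n₁).
log₂(28) − log₂(8) = 4.8074 − 3 = 1.8074.
ΔRT = 127.9 × 1.8074 = 231.161 ms.

231.2 ms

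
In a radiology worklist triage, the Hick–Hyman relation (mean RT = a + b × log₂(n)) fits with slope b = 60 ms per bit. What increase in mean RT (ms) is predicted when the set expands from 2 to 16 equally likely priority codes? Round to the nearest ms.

180 ms

The intercept a cancels: ΔRT = b·(log₂ n₂ − log₂ n₁) = b·log₂(n₂/n₁).
log₂(16) − log₂(2) = log₂(16/2) = log₂(8) = 3.
ΔRT = 60 × 3.0000 = 180.000 ms.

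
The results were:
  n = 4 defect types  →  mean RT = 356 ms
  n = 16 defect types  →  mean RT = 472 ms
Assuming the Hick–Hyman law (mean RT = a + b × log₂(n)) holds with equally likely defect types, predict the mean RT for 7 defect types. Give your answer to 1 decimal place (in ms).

402.8 ms

Fit slope and intercept:
  b = (472 − 356) / (log₂ 16 − log₂ 4) = 116 / (4 − 2) = 58.000 ms/bit
  a = 356 − 58.000 × 2 = 240.000 ms
Then RT(7) = 240.000 + 58.000 × log₂ 7 = 240.000 + 58.000 × 2.8074 ≈ 402.827 ms.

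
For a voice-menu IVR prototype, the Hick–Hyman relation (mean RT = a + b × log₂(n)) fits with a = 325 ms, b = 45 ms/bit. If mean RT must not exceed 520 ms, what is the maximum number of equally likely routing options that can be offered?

Set 325 + 45·log₂ n ≤ 520 → log₂ n ≤ (520 − 325)/45 = 4.3333.
So n ≤ 2^4.3333 = 20.159; the largest integer n is 20.

20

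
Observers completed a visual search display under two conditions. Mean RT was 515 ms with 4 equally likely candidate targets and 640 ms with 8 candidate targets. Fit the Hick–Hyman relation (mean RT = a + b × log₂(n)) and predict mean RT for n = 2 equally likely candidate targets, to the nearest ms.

390 ms

With log₂ n on the abscissa the relation is linear; from the two conditions:
  b = (640 − 515) / (log₂ 8 − log₂ 4) = 125 / (3 − 2) = 125 ms/bit
  a = 515 − 125 × 2 = 265 ms
Then RT(2) = 265 + 125 × log₂ 2 = 265 + 125 × 1 ≈ 390.000 ms.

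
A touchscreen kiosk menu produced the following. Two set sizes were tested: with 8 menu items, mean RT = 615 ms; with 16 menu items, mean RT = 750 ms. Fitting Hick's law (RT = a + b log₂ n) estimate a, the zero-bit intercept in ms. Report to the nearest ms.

The slope on a log₂ axis is (750 − 615) / (4 − 3) = 135 ms/bit.
Intercept: a = 615 − 135·log₂(8) = 210.000 ms.

210 ms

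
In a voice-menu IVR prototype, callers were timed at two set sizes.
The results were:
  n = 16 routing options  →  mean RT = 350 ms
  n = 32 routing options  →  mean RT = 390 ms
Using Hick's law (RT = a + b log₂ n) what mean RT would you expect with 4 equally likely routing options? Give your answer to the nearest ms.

270 ms

RT is linear in log₂ n, so two points fix the line:
  b = (390 − 350) / (log₂ 32 − log₂ 16) = 40 / (5 − 4) = 40 ms/bit
  a = 350 − 40 × 4 = 190 ms
Then RT(4) = 190 + 40 × log₂ 4 = 190 + 40 × 2 ≈ 270.000 ms.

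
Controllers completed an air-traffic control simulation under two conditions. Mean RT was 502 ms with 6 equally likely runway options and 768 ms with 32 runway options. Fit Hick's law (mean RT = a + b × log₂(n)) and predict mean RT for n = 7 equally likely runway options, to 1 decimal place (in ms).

RT is linear in log₂ n, so two points fix the line:
  b = (768 − 502) / (log₂ 32 − log₂ 6) = 266 / (5 − 2.5850) = 110.143 ms/bit
  a = 502 − 110.143 × 2.5850 = 217.284 ms
Then RT(7) = 217.284 + 110.143 × log₂ 7 = 217.284 + 110.143 × 2.8074 ≈ 526.495 ms.

526.5 ms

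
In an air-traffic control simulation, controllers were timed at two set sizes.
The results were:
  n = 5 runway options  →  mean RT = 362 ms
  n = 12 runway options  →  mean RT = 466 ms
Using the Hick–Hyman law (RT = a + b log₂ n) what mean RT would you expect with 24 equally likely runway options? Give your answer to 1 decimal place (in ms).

Solve the two-equation system in a and b:
  b = (466 − 362) / (log₂ 12 − log₂ 5) = 104 / (3.5850 − 2.3219) = 82.341 ms/bit
  a = 362 − 82.341 × 2.3219 = 170.809 ms
Then RT(24) = 170.809 + 82.341 × log₂ 24 = 170.809 + 82.341 × 4.5850 ≈ 548.341 ms.

548.3 ms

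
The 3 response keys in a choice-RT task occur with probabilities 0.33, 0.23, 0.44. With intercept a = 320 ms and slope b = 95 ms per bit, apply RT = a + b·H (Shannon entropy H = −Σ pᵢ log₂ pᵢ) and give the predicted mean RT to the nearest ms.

466 ms

Entropy contributions −pᵢ log₂ pᵢ: 0.5278, 0.4877, 0.5211; sum H = 1.5366 bits.
RT = a + bH = 320 + 95·1.5366 = 465.98 ms.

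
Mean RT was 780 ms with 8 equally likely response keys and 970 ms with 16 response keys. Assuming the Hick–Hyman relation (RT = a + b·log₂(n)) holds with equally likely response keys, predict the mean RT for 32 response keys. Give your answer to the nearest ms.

Fit slope and intercept:
  b = (970 − 780) / (log₂ 16 − log₂ 8) = 190 / (4 − 3) = 190 ms/bit
  a = 780 − 190 × 3 = 210 ms
Then RT(32) = 210 + 190 × log₂ 32 = 210 + 190 × 5 ≈ 1160.000 ms.

1160 ms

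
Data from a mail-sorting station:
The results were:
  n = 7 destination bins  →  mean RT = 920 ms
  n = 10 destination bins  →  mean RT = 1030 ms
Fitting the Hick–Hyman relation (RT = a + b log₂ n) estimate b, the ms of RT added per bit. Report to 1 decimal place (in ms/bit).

The slope on a log₂ axis is (1030 − 920) / (3.3219 − 2.8074) = 213.769 ms/bit.

213.8 ms/bit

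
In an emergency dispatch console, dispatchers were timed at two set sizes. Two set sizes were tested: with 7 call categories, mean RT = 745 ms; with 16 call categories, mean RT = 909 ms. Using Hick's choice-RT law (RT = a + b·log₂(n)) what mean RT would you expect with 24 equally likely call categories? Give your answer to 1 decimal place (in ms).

989.4 ms

Fit slope and intercept:
  b = (909 − 745) / (log₂ 16 − log₂ 7) = 164 / (4 − 2.8074) = 137.509 ms/bit
  a = 745 − 137.509 × 2.8074 = 358.962 ms
Then RT(24) = 358.962 + 137.509 × log₂ 24 = 358.962 + 137.509 × 4.5850 ≈ 989.438 ms.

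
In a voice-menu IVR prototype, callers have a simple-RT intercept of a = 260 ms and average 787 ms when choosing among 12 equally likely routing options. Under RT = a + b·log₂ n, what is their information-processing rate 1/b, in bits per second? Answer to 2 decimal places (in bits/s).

b = (787 − 260)/log₂ 12 = 527/3.5850 = 147.003 ms per bit = 0.14700 s/bit; the reciprocal is 6.803 bits/s.

6.80 bits/s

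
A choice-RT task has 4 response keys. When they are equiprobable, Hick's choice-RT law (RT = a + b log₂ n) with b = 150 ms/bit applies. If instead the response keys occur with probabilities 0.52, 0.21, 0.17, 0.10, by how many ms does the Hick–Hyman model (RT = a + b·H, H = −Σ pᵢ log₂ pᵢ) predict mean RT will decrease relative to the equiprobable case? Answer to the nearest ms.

40 ms

The RT saving is b·ΔH. Equiprobable H₀ = log₂(4) = 2.0000 bits; with the given probabilities H = 1.7302 bits.
b·(H₀ − H) = 150 × (2.0000 − 1.7302) = 40.47 ms.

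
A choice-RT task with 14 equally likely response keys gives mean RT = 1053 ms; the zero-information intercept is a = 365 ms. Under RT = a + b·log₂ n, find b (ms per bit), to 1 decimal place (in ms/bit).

180.7 ms/bit

log₂(14) = 3.8074 bits.
b = (RT − a)/log₂ n = (1053 − 365) / 3.8074 = 180.703 ms/bit.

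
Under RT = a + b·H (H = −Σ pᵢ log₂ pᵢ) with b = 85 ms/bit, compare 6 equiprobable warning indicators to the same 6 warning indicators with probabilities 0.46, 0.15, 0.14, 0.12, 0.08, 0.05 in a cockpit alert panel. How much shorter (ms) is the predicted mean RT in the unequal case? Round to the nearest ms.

The RT saving is b·ΔH. Equiprobable H₀ = log₂(6) = 2.5850 bits; with the given probabilities H = 2.1977 bits.
b·(H₀ − H) = 85 × (2.5850 − 2.1977) = 32.92 ms.

33 ms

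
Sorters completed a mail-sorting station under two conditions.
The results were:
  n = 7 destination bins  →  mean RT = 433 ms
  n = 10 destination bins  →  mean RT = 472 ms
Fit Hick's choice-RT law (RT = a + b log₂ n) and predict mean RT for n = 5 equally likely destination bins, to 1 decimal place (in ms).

Fit slope and intercept:
  b = (472 − 433) / (log₂ 10 − log₂ 7) = 39 / (3.3219 − 2.8074) = 75.791 ms/bit
  a = 433 − 75.791 × 2.8074 = 220.228 ms
Then RT(5) = 220.228 + 75.791 × log₂ 5 = 220.228 + 75.791 × 2.3219 ≈ 396.209 ms.

396.2 ms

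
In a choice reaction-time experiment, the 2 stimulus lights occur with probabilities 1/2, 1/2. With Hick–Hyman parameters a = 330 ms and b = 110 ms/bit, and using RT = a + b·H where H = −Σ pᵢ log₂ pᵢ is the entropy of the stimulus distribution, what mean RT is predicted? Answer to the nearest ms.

440 ms

Each term −pᵢ log₂ pᵢ: 0.5·1 + 0.5·1; summed, H = 1.000 bits.
Mean RT = a + bH = 330 + 110·1.000 = 440.00 ms.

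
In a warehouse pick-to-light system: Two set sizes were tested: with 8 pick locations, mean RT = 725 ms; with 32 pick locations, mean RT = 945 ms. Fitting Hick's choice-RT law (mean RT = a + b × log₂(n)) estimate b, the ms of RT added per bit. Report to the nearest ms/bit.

The slope on a log₂ axis is (945 − 725) / (5 − 3) = 110 ms/bit.

110 ms/bit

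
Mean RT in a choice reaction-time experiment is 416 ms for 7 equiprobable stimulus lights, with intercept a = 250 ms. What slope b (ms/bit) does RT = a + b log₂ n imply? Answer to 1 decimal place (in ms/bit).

log₂(7) = 2.8074 bits.
b = (RT − a)/log₂ n = (416 − 250) / 2.8074 = 59.130 ms/bit.

59.1 ms/bit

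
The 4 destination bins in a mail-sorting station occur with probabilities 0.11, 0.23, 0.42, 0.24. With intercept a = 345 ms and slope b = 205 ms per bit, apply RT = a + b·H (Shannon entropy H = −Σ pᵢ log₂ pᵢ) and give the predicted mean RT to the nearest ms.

726 ms

H = 0.11·log₂(1/0.11) + 0.23·log₂(1/0.23) + 0.42·log₂(1/0.42) + 0.24·log₂(1/0.24) = 1.8577 bits.
RT = 345 + 205 × 1.8577 = 725.84 ms.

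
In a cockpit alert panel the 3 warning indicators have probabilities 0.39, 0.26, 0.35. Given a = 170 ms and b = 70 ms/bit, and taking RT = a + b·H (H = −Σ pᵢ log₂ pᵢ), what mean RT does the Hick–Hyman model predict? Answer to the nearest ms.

H = 0.39·log₂(1/0.39) + 0.26·log₂(1/0.26) + 0.35·log₂(1/0.35) = 1.5652 bits.
RT = 170 + 70 × 1.5652 = 279.56 ms.

280 ms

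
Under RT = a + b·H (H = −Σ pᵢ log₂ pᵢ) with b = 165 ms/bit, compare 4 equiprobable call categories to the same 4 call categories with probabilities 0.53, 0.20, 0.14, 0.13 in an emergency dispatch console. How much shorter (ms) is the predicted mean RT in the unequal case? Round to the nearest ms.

45 ms

The RT saving is b·ΔH. Equiprobable H₀ = log₂(4) = 2.0000 bits; with the given probabilities H = 1.7296 bits.
b·(H₀ − H) = 165 × (2.0000 − 1.7296) = 44.62 ms.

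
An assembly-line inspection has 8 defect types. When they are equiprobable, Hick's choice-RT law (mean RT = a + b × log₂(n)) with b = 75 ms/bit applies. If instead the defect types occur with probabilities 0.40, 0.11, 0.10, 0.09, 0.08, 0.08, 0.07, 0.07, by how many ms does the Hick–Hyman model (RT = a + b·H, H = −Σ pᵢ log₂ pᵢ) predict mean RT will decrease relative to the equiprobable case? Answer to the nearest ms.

Equiprobable entropy H₀ = log₂ 8 = 3.0000 bits.
Skewed entropy H = −Σ pᵢ log₂ pᵢ = 2.6440 bits.
ΔRT = b·(H₀ − H) = 75 × 0.3560 = 26.70 ms.

27 ms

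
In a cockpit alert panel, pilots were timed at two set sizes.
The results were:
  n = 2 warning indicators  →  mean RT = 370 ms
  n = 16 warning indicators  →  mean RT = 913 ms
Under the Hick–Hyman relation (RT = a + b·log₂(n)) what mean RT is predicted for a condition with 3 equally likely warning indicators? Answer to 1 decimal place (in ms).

475.9 ms

RT is linear in log₂ n, so two points fix the line:
  b = (913 − 370) / (log₂ 16 − log₂ 2) = 543 / (4 − 1) = 181.000 ms/bit
  a = 370 − 181.000 × 1 = 189.000 ms
Then RT(3) = 189.000 + 181.000 × log₂ 3 = 189.000 + 181.000 × 1.5850 ≈ 475.878 ms.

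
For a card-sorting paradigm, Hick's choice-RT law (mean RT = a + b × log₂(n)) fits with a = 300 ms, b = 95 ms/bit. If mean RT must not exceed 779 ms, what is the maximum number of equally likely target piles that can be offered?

32

Information budget: (779 − 300)/95 = 5.0421 bits, so n ≤ 2^5.0421 = 32.948 → at most 32.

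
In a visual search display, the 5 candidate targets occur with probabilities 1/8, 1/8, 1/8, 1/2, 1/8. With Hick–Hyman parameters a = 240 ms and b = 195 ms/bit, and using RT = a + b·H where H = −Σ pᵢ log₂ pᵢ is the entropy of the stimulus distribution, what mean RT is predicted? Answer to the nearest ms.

Each term −pᵢ log₂ pᵢ: 0.125·3 + 0.125·3 + 0.125·3 + 0.5·1 + 0.125·3; summed, H = 2.000 bits.
Mean RT = a + bH = 240 + 195·2.000 = 630.00 ms.

630 ms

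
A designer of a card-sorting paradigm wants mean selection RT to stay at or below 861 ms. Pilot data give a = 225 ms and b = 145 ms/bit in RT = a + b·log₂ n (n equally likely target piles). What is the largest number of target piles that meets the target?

Set 225 + 145·log₂ n ≤ 861 → log₂ n ≤ (861 − 225)/145 = 4.3862.
So n ≤ 2^4.3862 = 20.911; the largest integer n is 20.

20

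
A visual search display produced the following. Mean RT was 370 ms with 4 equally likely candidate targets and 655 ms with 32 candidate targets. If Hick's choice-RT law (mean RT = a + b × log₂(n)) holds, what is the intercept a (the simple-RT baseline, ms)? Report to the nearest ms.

180 ms

Slope: b = (655 − 370) / (log₂ 32 − log₂ 4) = 285/3.0000 = 95 ms/bit.
Intercept: a = 370 − 95·log₂(4) = 180.000 ms.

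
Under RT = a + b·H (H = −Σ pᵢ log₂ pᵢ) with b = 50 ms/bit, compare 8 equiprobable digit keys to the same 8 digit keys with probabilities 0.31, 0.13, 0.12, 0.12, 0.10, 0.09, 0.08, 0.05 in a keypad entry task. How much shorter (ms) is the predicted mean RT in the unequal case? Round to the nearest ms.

10 ms

Equiprobable entropy H₀ = log₂ 8 = 3.0000 bits.
Skewed entropy H = −Σ pᵢ log₂ pᵢ = 2.7930 bits.
ΔRT = b·(H₀ − H) = 50 × 0.2070 = 10.35 ms.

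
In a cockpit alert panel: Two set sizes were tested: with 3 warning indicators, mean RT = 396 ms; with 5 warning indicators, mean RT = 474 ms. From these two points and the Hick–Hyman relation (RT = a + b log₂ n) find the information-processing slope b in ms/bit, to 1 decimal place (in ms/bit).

105.8 ms/bit

Slope: b = (474 − 396) / (log₂ 5 − log₂ 3) = 78/0.7370 = 105.839 ms/bit.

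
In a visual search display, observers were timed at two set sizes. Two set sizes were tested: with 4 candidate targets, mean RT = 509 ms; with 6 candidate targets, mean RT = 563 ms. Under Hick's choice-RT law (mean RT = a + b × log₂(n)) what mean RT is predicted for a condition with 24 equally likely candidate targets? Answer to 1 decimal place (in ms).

747.6 ms

RT is linear in log₂ n, so two points fix the line:
  b = (563 − 509) / (log₂ 6 − log₂ 4) = 54 / (2.5850 − 2) = 92.314 ms/bit
  a = 509 − 92.314 × 2 = 324.373 ms
Then RT(24) = 324.373 + 92.314 × log₂ 24 = 324.373 + 92.314 × 4.5850 ≈ 747.627 ms.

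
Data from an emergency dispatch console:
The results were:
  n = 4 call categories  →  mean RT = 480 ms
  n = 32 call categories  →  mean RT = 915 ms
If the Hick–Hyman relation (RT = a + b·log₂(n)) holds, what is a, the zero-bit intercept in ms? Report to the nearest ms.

b = (RT₂ − RT₁)/(log₂ n₂ − log₂ n₁) = (915 − 480)/(5 − 2) = 145 ms/bit.
a = RT₁ − b·log₂ n₁ = 480 − 145 × 2 = 190.000 ms.

190 ms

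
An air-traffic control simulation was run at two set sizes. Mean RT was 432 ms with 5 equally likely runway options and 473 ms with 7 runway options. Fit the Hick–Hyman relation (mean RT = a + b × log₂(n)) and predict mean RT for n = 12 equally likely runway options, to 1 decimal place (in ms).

538.7 ms

Fit slope and intercept:
  b = (473 − 432) / (log₂ 7 − log₂ 5) = 41 / (2.8074 − 2.3219) = 84.462 ms/bit
  a = 432 − 84.462 × 2.3219 = 235.886 ms
Then RT(12) = 235.886 + 84.462 × log₂ 12 = 235.886 + 84.462 × 3.5850 ≈ 538.678 ms.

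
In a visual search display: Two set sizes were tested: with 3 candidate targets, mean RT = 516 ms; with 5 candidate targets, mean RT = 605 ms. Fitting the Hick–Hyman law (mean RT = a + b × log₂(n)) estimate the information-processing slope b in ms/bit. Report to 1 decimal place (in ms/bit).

120.8 ms/bit

The slope on a log₂ axis is (605 − 516) / (2.3219 − 1.5850) = 120.765 ms/bit.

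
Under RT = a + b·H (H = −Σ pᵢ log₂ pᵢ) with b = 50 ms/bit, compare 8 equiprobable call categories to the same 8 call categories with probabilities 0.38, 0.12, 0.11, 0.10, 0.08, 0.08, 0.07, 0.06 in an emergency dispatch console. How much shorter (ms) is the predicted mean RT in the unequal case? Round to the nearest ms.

The RT saving is b·ΔH. Equiprobable H₀ = log₂(8) = 3.0000 bits; with the given probabilities H = 2.6751 bits.
b·(H₀ − H) = 50 × (3.0000 − 2.6751) = 16.24 ms.

16 ms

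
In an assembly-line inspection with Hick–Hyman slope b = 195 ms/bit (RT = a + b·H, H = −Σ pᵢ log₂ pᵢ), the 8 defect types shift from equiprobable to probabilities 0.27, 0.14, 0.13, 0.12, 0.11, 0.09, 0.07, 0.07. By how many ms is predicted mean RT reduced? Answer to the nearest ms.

28 ms

The RT saving is b·ΔH. Equiprobable H₀ = log₂(8) = 3.0000 bits; with the given probabilities H = 2.8569 bits.
b·(H₀ − H) = 195 × (3.0000 − 2.8569) = 27.91 ms.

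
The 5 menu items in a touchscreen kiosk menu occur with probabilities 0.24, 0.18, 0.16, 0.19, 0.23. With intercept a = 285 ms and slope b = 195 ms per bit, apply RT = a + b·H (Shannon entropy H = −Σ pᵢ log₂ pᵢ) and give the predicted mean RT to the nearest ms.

735 ms

H = 0.24·log₂(1/0.24) + 0.18·log₂(1/0.18) + 0.16·log₂(1/0.16) + 0.19·log₂(1/0.19) + 0.23·log₂(1/0.23) = 2.3054 bits.
RT = 285 + 195 × 2.3054 = 734.54 ms.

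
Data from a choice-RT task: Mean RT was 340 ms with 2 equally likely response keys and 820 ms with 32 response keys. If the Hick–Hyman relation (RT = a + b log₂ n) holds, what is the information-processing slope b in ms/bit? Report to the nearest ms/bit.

The slope on a log₂ axis is (820 − 340) / (5 − 1) = 120 ms/bit.

120 ms/bit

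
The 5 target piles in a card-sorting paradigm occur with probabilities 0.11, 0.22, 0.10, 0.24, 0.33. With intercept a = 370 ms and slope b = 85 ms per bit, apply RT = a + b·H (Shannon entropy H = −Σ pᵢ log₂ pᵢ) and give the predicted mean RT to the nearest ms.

H = 0.11·log₂(1/0.11) + 0.22·log₂(1/0.22) + 0.10·log₂(1/0.10) + 0.24·log₂(1/0.24) + 0.33·log₂(1/0.33) = 2.1850 bits.
RT = 370 + 85 × 2.1850 = 555.73 ms.

556 ms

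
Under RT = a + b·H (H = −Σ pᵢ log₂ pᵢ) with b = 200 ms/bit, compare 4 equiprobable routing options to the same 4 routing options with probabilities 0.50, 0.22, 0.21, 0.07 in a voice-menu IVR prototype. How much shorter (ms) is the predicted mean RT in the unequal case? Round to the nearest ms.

56 ms

Equiprobable entropy H₀ = log₂ 4 = 2.0000 bits.
Skewed entropy H = −Σ pᵢ log₂ pᵢ = 1.7220 bits.
ΔRT = b·(H₀ − H) = 200 × 0.2780 = 55.61 ms.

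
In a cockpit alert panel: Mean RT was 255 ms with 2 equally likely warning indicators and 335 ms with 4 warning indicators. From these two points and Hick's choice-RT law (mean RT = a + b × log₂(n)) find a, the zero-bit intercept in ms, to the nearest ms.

175 ms

b = (RT₂ − RT₁)/(log₂ n₂ − log₂ n₁) = (335 − 255)/(2 − 1) = 80 ms/bit.
a = RT₁ − b·log₂ n₁ = 255 − 80 × 1 = 175.000 ms.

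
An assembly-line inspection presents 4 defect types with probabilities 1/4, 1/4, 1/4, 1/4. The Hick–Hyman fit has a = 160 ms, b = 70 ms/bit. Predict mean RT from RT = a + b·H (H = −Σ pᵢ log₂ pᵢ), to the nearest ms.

H = −Σ pᵢ log₂ pᵢ = 0.25·2 + 0.25·2 + 0.25·2 + 0.25·2 = 2.000 bits.
RT = 160 + 70 × 2.000 = 300.00 ms.

300 ms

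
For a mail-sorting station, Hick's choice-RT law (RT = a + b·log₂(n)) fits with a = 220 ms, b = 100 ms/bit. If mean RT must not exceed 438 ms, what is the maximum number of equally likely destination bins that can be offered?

4

100·log₂ n ≤ 438 − 220 = 218, giving log₂ n ≤ 2.1800 and n ≤ 4.532. The largest whole number is 4.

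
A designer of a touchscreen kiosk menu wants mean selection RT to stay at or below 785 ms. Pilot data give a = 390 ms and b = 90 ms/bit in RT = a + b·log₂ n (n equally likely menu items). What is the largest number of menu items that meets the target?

20

Set 390 + 90·log₂ n ≤ 785 → log₂ n ≤ (785 − 390)/90 = 4.3889.
So n ≤ 2^4.3889 = 20.950; the largest integer n is 20.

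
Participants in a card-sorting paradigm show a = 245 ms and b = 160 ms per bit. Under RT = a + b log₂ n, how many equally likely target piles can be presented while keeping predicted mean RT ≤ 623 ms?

5

Set 245 + 160·log₂ n ≤ 623 → log₂ n ≤ (623 − 245)/160 = 2.3625.
So n ≤ 2^2.3625 = 5.143; the largest integer n is 5.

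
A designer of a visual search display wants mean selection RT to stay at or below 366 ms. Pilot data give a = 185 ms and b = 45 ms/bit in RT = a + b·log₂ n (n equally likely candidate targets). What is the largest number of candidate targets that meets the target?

45·log₂ n ≤ 366 − 185 = 181, giving log₂ n ≤ 4.0222 and n ≤ 16.248. The largest whole number is 16.

16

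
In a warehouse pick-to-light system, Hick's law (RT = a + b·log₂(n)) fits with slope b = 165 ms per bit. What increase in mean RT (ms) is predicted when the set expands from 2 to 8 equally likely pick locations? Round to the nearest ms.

ΔRT = (a + b log₂ n₂) − (a + b log₂ n₁) = b·(log₂ n₂ − log₂ n₁).
log₂(8) − log₂(2) = log₂(8/2) = log₂(4) = 2.
ΔRT = 165 × 2.0000 = 330.000 ms.

330 ms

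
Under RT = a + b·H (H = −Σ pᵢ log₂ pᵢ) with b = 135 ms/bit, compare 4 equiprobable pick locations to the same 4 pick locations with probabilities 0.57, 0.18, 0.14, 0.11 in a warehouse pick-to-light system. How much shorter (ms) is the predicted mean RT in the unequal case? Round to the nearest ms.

Equiprobable entropy H₀ = log₂ 4 = 2.0000 bits.
Skewed entropy H = −Σ pᵢ log₂ pᵢ = 1.6550 bits.
ΔRT = b·(H₀ − H) = 135 × 0.3450 = 46.58 ms.

47 ms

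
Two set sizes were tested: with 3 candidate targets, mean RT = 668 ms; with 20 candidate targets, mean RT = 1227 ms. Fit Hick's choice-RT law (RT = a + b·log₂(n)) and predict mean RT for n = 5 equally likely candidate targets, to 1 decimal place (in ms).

With log₂ n on the abscissa the relation is linear; from the two conditions:
  b = (1227 − 668) / (log₂ 20 − log₂ 3) = 559 / (4.3219 − 1.5850) = 204.241 ms/bit
  a = 668 − 204.241 × 1.5850 = 344.286 ms
Then RT(5) = 344.286 + 204.241 × log₂ 5 = 344.286 + 204.241 × 2.3219 ≈ 818.518 ms.

818.5 ms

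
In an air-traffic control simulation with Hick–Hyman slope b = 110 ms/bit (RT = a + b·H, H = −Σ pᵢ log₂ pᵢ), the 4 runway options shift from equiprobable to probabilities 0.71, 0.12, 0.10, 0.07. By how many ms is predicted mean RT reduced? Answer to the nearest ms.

75 ms

Equiprobable entropy H₀ = log₂ 4 = 2.0000 bits.
Skewed entropy H = −Σ pᵢ log₂ pᵢ = 1.3186 bits.
ΔRT = b·(H₀ − H) = 110 × 0.6814 = 74.95 ms.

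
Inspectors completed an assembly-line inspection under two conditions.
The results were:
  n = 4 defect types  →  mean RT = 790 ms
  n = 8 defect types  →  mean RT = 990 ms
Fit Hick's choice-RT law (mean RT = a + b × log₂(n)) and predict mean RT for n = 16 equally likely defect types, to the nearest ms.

Fit slope and intercept:
  b = (990 − 790) / (log₂ 8 − log₂ 4) = 200 / (3 − 2) = 200 ms/bit
  a = 790 − 200 × 2 = 390 ms
Then RT(16) = 390 + 200 × log₂ 16 = 390 + 200 × 4 ≈ 1190.000 ms.

1190 ms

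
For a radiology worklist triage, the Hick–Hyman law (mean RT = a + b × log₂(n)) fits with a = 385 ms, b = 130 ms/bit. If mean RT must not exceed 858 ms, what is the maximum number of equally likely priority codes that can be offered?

Information budget: (858 − 385)/130 = 3.6385 bits, so n ≤ 2^3.6385 = 12.453 → at most 12.

12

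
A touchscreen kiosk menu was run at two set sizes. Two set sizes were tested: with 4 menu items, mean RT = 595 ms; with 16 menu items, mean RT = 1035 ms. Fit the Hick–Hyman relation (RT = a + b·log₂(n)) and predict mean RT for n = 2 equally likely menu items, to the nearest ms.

375 ms

With log₂ n on the abscissa the relation is linear; from the two conditions:
  b = (1035 − 595) / (log₂ 16 − log₂ 4) = 440 / (4 − 2) = 220 ms/bit
  a = 595 − 220 × 2 = 155 ms
Then RT(2) = 155 + 220 × log₂ 2 = 155 + 220 × 1 ≈ 375.000 ms.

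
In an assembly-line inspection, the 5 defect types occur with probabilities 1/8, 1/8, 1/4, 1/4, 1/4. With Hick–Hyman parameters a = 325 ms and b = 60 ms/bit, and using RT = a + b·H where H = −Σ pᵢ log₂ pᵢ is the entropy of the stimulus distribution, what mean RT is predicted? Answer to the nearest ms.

460 ms

H = −Σ pᵢ log₂ pᵢ = 0.125·3 + 0.125·3 + 0.25·2 + 0.25·2 + 0.25·2 = 2.250 bits.
RT = 325 + 60 × 2.250 = 460.00 ms.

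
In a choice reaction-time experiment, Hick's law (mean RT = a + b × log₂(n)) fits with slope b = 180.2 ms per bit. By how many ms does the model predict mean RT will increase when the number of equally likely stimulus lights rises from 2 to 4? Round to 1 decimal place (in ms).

180.2 ms

The intercept a cancels: ΔRT = b·(log₂ n₂ − log₂ n₁) = b·log₂(n₂/n₁).
log₂(4) − log₂(2) = log₂(4/2) = log₂(2) = 1.
ΔRT = 180.2 × 1.0000 = 180.200 ms.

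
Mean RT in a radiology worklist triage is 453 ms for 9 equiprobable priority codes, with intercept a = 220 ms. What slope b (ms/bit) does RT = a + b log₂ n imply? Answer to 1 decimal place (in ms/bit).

73.5 ms/bit

b = (453 − 220) / log₂(9) = 233 / 3.1699 = 73.503 ms/bit.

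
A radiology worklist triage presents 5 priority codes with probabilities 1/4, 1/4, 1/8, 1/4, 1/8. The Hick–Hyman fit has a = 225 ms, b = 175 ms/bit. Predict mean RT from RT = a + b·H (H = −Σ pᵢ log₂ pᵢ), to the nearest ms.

H = −Σ pᵢ log₂ pᵢ = 0.25·2 + 0.25·2 + 0.125·3 + 0.25·2 + 0.125·3 = 2.250 bits.
RT = 225 + 175 × 2.250 = 618.75 ms.

619 ms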